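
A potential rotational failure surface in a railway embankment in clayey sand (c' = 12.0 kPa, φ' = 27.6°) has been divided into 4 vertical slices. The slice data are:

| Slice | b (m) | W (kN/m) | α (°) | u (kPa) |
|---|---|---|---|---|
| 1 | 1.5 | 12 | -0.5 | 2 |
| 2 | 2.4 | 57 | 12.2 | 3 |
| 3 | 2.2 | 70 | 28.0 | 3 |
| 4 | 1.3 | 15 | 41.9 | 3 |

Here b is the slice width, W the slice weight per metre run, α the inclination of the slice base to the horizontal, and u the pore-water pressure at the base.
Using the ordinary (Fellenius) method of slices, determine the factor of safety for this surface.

FS = 2.92

Ordinary method of slices: FS = Σ[c'·Δl_i + (W_i cosα_i − u_i·Δl_i)·tanφ'] / Σ W_i sinα_i, with Δl_i = b_i / cosα_i.
Slice 1: Δl = 1.5/cos(-0.5°) = 1.500 m; N'_1 = 12·cos(-0.5°) − 2·1.500 = 9.0; c'Δl = 18.00; W sinα = -0.1
Slice 2: Δl = 2.4/cos12.2° = 2.455 m; N'_2 = 57·cos12.2° − 3·2.455 = 48.3; c'Δl = 29.47; W sinα = 12.0
Slice 3: Δl = 2.2/cos28.0° = 2.492 m; N'_3 = 70·cos28.0° − 3·2.492 = 54.3; c'Δl = 29.90; W sinα = 32.9
Slice 4: Δl = 1.3/cos41.9° = 1.747 m; N'_4 = 15·cos41.9° − 3·1.747 = 5.9; c'Δl = 20.96; W sinα = 10.0
Σc'Δl = 98.3 kN/m; ΣN' = 117.6 kN/m; ΣW sinα = 54.8 kN/m
Resisting = 98.3 + 117.6·tan27.6° = 98.3 + 61.5 = 159.8 kN/m
FS = 159.8 / 54.8 = 2.915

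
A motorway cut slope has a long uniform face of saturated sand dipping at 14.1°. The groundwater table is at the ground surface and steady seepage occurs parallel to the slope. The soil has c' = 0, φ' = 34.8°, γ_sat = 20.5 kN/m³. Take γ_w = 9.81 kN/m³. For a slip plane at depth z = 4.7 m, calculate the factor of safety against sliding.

FS = 1.44

With seepage parallel to the slope and the water table at the surface, the effective normal stress on the slip plane uses the buoyant unit weight γ' = γ_sat − γ_w while the driving shear stress uses γ_sat:
FS = [c' + γ' z cos²β tanφ'] / [γ_sat z sinβ cosβ]
(For c' = 0 this reduces to FS = (γ'/γ_sat)·tanφ'/tanβ.)
γ' = 20.5 − 9.81 = 10.69 kN/m³
Numerator = 0.0 + 10.69·4.7·cos²14.1°·tan34.8° = 0.0 + 10.69·4.7·0.9407·0.6950 = 32.847 kPa
Denominator = 20.5·4.7·sin14.1°·cos14.1° = 20.5·4.7·0.2436·0.9699 = 22.765 kPa
FS = 32.847 / 22.765 = 1.443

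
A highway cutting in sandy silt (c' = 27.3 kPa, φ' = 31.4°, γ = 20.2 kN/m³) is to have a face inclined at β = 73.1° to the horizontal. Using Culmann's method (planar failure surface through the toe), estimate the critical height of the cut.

H_c = 17.43 m

Culmann's analysis gives the critical failure plane at α_cr = (β + φ')/2 = (73.1 + 31.4)/2 = 52.2°, and the critical height
H_c = (4c'/γ) · sinβ cosφ' / [1 − cos(β − φ')]
    = (4·27.3/20.2) · sin73.1°·cos31.4° / [1 − cos(41.7°)]
    = 5.406 · 0.9568·0.8536 / [1 − 0.7466]
    = 5.406 · 0.8167 / 0.2534
    = 17.43 m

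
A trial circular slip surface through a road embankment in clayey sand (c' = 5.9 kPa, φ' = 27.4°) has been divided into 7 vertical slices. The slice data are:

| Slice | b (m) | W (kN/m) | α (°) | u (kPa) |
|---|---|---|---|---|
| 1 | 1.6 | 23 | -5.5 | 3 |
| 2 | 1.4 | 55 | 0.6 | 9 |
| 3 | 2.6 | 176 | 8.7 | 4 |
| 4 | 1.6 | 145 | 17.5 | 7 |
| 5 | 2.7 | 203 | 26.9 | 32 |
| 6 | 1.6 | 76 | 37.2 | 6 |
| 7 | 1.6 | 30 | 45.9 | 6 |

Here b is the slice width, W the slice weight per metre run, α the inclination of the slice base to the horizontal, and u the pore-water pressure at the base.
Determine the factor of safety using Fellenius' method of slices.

FS = 1.49

Ordinary method of slices: FS = Σ[c'·Δl_i + (W_i cosα_i − u_i·Δl_i)·tanφ'] / Σ W_i sinα_i, with Δl_i = b_i / cosα_i.
Slice 1: Δl = 1.6/cos(-5.5°) = 1.607 m; N'_1 = 23·cos(-5.5°) − 3·1.607 = 18.1; c'Δl = 9.48; W sinα = -2.2
Slice 2: Δl = 1.4/cos0.6° = 1.400 m; N'_2 = 55·cos0.6° − 9·1.400 = 42.4; c'Δl = 8.26; W sinα = 0.6
Slice 3: Δl = 2.6/cos8.7° = 2.630 m; N'_3 = 176·cos8.7° − 4·2.630 = 163.5; c'Δl = 15.52; W sinα = 26.6
Slice 4: Δl = 1.6/cos17.5° = 1.678 m; N'_4 = 145·cos17.5° − 7·1.678 = 126.5; c'Δl = 9.90; W sinα = 43.6
Slice 5: Δl = 2.7/cos26.9° = 3.028 m; N'_5 = 203·cos26.9° − 32·3.028 = 84.2; c'Δl = 17.86; W sinα = 91.8
Slice 6: Δl = 1.6/cos37.2° = 2.009 m; N'_6 = 76·cos37.2° − 6·2.009 = 48.5; c'Δl = 11.85; W sinα = 45.9
Slice 7: Δl = 1.6/cos45.9° = 2.299 m; N'_7 = 30·cos45.9° − 6·2.299 = 7.1; c'Δl = 13.56; W sinα = 21.5
Σc'Δl = 86.4 kN/m; ΣN' = 490.2 kN/m; ΣW sinα = 227.9 kN/m
Resisting = 86.4 + 490.2·tan27.4° = 86.4 + 254.1 = 340.5 kN/m
FS = 340.5 / 227.9 = 1.494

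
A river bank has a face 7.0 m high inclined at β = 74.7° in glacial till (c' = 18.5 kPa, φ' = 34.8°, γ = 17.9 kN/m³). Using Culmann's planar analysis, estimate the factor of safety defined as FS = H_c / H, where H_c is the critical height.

FS = 2.01

H_c = (4c'/γ) · sinβ cosφ' / [1 − cos(β − φ')]
    = (4·18.5/17.9) · sin74.7°·cos34.8° / [1 − cos39.9°]
    = 4.134 · 0.7920 / 0.2328 = 14.06 m
FS = H_c / H = 14.06 / 7.0 = 2.009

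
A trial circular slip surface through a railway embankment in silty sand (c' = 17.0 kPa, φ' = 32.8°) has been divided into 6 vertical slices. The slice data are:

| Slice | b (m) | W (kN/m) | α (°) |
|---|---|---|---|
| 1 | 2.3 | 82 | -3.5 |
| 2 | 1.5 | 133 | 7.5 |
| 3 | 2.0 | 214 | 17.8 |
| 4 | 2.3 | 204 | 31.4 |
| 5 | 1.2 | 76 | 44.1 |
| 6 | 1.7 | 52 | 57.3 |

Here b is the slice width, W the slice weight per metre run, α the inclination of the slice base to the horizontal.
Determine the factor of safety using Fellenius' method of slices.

FS = 2.36

Ordinary method of slices: FS = Σ[c'·Δl_i + (W_i cosα_i)·tanφ'] / Σ W_i sinα_i, with Δl_i = b_i / cosα_i.
Slice 1: Δl = 2.3/cos(-3.5°) = 2.304 m; N'_1 = 82·cos(-3.5°) = 81.8; c'Δl = 39.17; W sinα = -5.0
Slice 2: Δl = 1.5/cos7.5° = 1.513 m; N'_2 = 133·cos7.5° = 131.9; c'Δl = 25.72; W sinα = 17.4
Slice 3: Δl = 2.0/cos17.8° = 2.101 m; N'_3 = 214·cos17.8° = 203.8; c'Δl = 35.71; W sinα = 65.4
Slice 4: Δl = 2.3/cos31.4° = 2.695 m; N'_4 = 204·cos31.4° = 174.1; c'Δl = 45.81; W sinα = 106.3
Slice 5: Δl = 1.2/cos44.1° = 1.671 m; N'_5 = 76·cos44.1° = 54.6; c'Δl = 28.41; W sinα = 52.9
Slice 6: Δl = 1.7/cos57.3° = 3.147 m; N'_6 = 52·cos57.3° = 28.1; c'Δl = 53.49; W sinα = 43.8
Σc'Δl = 228.3 kN/m; ΣN' = 674.3 kN/m; ΣW sinα = 280.7 kN/m
Resisting = 228.3 + 674.3·tan32.8° = 228.3 + 434.5 = 662.8 kN/m
FS = 662.8 / 280.7 = 2.361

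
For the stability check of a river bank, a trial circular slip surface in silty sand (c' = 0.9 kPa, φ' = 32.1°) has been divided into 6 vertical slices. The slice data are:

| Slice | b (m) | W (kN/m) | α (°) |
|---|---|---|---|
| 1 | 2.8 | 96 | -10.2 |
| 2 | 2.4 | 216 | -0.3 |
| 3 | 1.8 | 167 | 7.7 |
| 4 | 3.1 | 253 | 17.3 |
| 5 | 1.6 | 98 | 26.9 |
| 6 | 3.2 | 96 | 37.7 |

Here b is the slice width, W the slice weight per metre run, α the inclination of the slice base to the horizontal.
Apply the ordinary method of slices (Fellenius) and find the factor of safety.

FS = 3.11

Ordinary method of slices: FS = Σ[c'·Δl_i + (W_i cosα_i)·tanφ'] / Σ W_i sinα_i, with Δl_i = b_i / cosα_i.
Slice 1: Δl = 2.8/cos(-10.2°) = 2.845 m; N'_1 = 96·cos(-10.2°) = 94.5; c'Δl = 2.56; W sinα = -17.0
Slice 2: Δl = 2.4/cos(-0.3°) = 2.400 m; N'_2 = 216·cos(-0.3°) = 216.0; c'Δl = 2.16; W sinα = -1.1
Slice 3: Δl = 1.8/cos7.7° = 1.816 m; N'_3 = 167·cos7.7° = 165.5; c'Δl = 1.63; W sinα = 22.4
Slice 4: Δl = 3.1/cos17.3° = 3.247 m; N'_4 = 253·cos17.3° = 241.6; c'Δl = 2.92; W sinα = 75.2
Slice 5: Δl = 1.6/cos26.9° = 1.794 m; N'_5 = 98·cos26.9° = 87.4; c'Δl = 1.61; W sinα = 44.3
Slice 6: Δl = 3.2/cos37.7° = 4.044 m; N'_6 = 96·cos37.7° = 76.0; c'Δl = 3.64; W sinα = 58.7
Σc'Δl = 14.5 kN/m; ΣN' = 880.9 kN/m; ΣW sinα = 182.5 kN/m
Resisting = 14.5 + 880.9·tan32.1° = 14.5 + 552.6 = 567.1 kN/m
FS = 567.1 / 182.5 = 3.107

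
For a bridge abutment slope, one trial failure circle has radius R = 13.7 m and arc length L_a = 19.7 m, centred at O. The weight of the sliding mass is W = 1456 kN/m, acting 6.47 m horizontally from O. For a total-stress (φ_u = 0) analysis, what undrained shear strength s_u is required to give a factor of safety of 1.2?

FS = s_u·L_a·R / (W·d), so s_u = FS·W·d / (L_a·R).
s_u = 1.2·1456·6.47 / (19.70·13.7) = 11304.4 / 269.89 = 41.89 kPa

s_u = 41.9 kPa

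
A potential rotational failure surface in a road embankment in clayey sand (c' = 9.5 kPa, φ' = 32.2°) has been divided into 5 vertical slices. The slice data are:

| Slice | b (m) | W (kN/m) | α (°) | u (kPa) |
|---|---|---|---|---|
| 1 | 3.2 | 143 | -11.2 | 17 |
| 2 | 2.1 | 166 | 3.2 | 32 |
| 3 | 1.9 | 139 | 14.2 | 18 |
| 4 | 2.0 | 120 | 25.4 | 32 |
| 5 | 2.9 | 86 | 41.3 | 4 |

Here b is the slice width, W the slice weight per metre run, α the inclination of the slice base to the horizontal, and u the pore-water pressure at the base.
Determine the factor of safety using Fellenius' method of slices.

FS = 2.91

Ordinary method of slices: FS = Σ[c'·Δl_i + (W_i cosα_i − u_i·Δl_i)·tanφ'] / Σ W_i sinα_i, with Δl_i = b_i / cosα_i.
Slice 1: Δl = 3.2/cos(-11.2°) = 3.262 m; N'_1 = 143·cos(-11.2°) − 17·3.262 = 84.8; c'Δl = 30.99; W sinα = -27.8
Slice 2: Δl = 2.1/cos3.2° = 2.103 m; N'_2 = 166·cos3.2° − 32·2.103 = 98.4; c'Δl = 19.98; W sinα = 9.3
Slice 3: Δl = 1.9/cos14.2° = 1.960 m; N'_3 = 139·cos14.2° − 18·1.960 = 99.5; c'Δl = 18.62; W sinα = 34.1
Slice 4: Δl = 2.0/cos25.4° = 2.214 m; N'_4 = 120·cos25.4° − 32·2.214 = 37.6; c'Δl = 21.03; W sinα = 51.5
Slice 5: Δl = 2.9/cos41.3° = 3.860 m; N'_5 = 86·cos41.3° − 4·3.860 = 49.2; c'Δl = 36.67; W sinα = 56.8
Σc'Δl = 127.3 kN/m; ΣN' = 369.5 kN/m; ΣW sinα = 123.8 kN/m
Resisting = 127.3 + 369.5·tan32.2° = 127.3 + 232.7 = 360.0 kN/m
FS = 360.0 / 123.8 = 2.907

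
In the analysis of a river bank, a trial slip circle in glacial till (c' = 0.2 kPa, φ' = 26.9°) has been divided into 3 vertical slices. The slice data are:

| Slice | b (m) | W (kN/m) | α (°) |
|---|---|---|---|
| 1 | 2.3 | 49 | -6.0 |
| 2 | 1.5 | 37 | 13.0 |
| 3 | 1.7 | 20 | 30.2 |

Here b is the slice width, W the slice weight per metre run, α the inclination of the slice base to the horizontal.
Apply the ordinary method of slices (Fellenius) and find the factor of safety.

Ordinary method of slices: FS = Σ[c'·Δl_i + (W_i cosα_i)·tanφ'] / Σ W_i sinα_i, with Δl_i = b_i / cosα_i.
Slice 1: Δl = 2.3/cos(-6.0°) = 2.313 m; N'_1 = 49·cos(-6.0°) = 48.7; c'Δl = 0.46; W sinα = -5.1
Slice 2: Δl = 1.5/cos13.0° = 1.539 m; N'_2 = 37·cos13.0° = 36.1; c'Δl = 0.31; W sinα = 8.3
Slice 3: Δl = 1.7/cos30.2° = 1.967 m; N'_3 = 20·cos30.2° = 17.3; c'Δl = 0.39; W sinα = 10.1
Σc'Δl = 1.2 kN/m; ΣN' = 102.1 kN/m; ΣW sinα = 13.3 kN/m
Resisting = 1.2 + 102.1·tan26.9° = 1.2 + 51.8 = 52.9 kN/m
FS = 52.9 / 13.3 = 3.992

FS = 3.99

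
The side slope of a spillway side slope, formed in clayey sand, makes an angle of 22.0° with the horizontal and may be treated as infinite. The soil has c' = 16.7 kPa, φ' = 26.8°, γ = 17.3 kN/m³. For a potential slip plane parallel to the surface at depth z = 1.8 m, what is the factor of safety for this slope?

For an infinite slope with a slip plane parallel to the surface (no pore pressure): FS = [c' + γz cos²β tanφ'] / [γz sinβ cosβ].
γz = 17.3·1.8 = 31.14 kN/m²
Numerator = 16.7 + 31.14·cos²22.0°·tan26.8° = 16.7 + 31.14·0.8597·0.5051 = 30.223 kPa
Denominator = 31.14·sin22.0°·cos22.0° = 31.14·0.3746·0.9272 = 10.816 kPa
FS = 30.223 / 10.816 = 2.794

FS = 2.79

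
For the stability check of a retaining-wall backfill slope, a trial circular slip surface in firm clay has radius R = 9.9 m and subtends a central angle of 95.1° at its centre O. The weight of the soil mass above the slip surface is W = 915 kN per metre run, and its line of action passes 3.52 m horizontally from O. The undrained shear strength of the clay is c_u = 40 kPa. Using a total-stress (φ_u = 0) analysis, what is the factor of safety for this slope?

Taking moments about the centre O, the resisting moment is provided by the undrained shear strength acting along the arc:
Arc length L_a = R·θ = 9.9·(95.1°·π/180) = 9.9·1.6598 = 16.43 m
M_R = c_u·L_a·R = 40·16.43·9.9 = 6507.1 kN·m/m
M_D = W·d = 915·3.52 = 3220.8 kN·m/m
FS = M_R / M_D = 6507.1 / 3220.8 = 2.020

FS = 2.02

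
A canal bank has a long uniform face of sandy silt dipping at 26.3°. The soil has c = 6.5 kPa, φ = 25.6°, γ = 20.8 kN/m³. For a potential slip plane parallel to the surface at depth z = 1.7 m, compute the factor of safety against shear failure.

FS = 1.43

For an infinite slope with a slip plane parallel to the surface (no pore pressure): FS = [c + γz cos²β tanφ] / [γz sinβ cosβ].
γz = 20.8·1.7 = 35.36 kN/m²
Numerator = 6.5 + 35.36·cos²26.3°·tan25.6° = 6.5 + 35.36·0.8037·0.4791 = 20.116 kPa
Denominator = 35.36·sin26.3°·cos26.3° = 35.36·0.4431·0.8965 = 14.045 kPa
FS = 20.116 / 14.045 = 1.432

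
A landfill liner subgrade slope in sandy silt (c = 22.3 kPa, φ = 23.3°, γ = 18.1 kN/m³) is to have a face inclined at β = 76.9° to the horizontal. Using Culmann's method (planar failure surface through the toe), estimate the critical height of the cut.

H_c = 10.84 m

Culmann's analysis gives the critical failure plane at α_cr = (β + φ)/2 = (76.9 + 23.3)/2 = 50.1°, and the critical height
H_c = (4c/γ) · sinβ cosφ / [1 − cos(β − φ)]
    = (4·22.3/18.1) · sin76.9°·cos23.3° / [1 − cos(53.6°)]
    = 4.928 · 0.9740·0.9184 / [1 − 0.5934]
    = 4.928 · 0.8945 / 0.4066
    = 10.84 m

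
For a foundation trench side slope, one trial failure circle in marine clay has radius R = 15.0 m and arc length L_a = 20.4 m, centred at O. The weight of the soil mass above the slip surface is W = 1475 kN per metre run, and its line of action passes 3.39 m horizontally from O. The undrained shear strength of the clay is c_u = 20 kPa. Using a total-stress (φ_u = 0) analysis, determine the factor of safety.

FS = 1.22

Taking moments about the centre O, the resisting moment is provided by the undrained shear strength acting along the arc:
M_R = c_u·L_a·R = 20·20.40·15.0 = 6120.0 kN·m/m
M_D = W·d = 1475·3.39 = 5000.2 kN·m/m
FS = M_R / M_D = 6120.0 / 5000.2 = 1.224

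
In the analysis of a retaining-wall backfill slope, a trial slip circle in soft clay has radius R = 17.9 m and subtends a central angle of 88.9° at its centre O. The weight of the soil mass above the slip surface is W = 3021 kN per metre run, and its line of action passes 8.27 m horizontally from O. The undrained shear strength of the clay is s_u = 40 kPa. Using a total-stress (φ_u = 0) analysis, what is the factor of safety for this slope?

Taking moments about the centre O, the resisting moment is provided by the undrained shear strength acting along the arc:
Arc length L_a = R·θ = 17.9·(88.9°·π/180) = 17.9·1.5516 = 27.77 m
M_R = s_u·L_a·R = 40·27.77·17.9 = 19885.9 kN·m/m
M_D = W·d = 3021·8.27 = 24983.7 kN·m/m
FS = M_R / M_D = 19885.9 / 24983.7 = 0.796

FS = 0.80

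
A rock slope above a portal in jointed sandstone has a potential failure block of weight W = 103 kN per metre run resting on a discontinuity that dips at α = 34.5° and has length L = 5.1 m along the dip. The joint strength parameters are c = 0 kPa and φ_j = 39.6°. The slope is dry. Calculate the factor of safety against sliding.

FS = 1.20

Resolving the block weight along and normal to the plane and applying the Mohr–Coulomb strength on the joint:
N' = W cosα = 103·cos34.5° = 84.9 kN/m
Driving force T = W sinα = 103·sin34.5° = 58.3 kN/m
Resisting force R = c·L + N'·tanφ_j = 0·5.1 + 84.9·tan39.6° = 0.0 + 70.2 = 70.2 kN/m
FS = R / T = 70.2 / 58.3 = 1.204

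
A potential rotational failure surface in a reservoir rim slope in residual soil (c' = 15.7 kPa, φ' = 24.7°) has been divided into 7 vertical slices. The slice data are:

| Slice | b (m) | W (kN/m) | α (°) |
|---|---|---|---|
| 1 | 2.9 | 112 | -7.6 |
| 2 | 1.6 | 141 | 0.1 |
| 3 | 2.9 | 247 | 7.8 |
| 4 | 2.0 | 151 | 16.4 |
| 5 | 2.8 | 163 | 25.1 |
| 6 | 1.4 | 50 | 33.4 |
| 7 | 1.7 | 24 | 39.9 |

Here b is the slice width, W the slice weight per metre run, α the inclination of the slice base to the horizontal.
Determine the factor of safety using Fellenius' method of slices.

FS = 3.74

Ordinary method of slices: FS = Σ[c'·Δl_i + (W_i cosα_i)·tanφ'] / Σ W_i sinα_i, with Δl_i = b_i / cosα_i.
Slice 1: Δl = 2.9/cos(-7.6°) = 2.926 m; N'_1 = 112·cos(-7.6°) = 111.0; c'Δl = 45.93; W sinα = -14.8
Slice 2: Δl = 1.6/cos0.1° = 1.600 m; N'_2 = 141·cos0.1° = 141.0; c'Δl = 25.12; W sinα = 0.2
Slice 3: Δl = 2.9/cos7.8° = 2.927 m; N'_3 = 247·cos7.8° = 244.7; c'Δl = 45.96; W sinα = 33.5
Slice 4: Δl = 2.0/cos16.4° = 2.085 m; N'_4 = 151·cos16.4° = 144.9; c'Δl = 32.73; W sinα = 42.6
Slice 5: Δl = 2.8/cos25.1° = 3.092 m; N'_5 = 163·cos25.1° = 147.6; c'Δl = 48.54; W sinα = 69.1
Slice 6: Δl = 1.4/cos33.4° = 1.677 m; N'_6 = 50·cos33.4° = 41.7; c'Δl = 26.33; W sinα = 27.5
Slice 7: Δl = 1.7/cos39.9° = 2.216 m; N'_7 = 24·cos39.9° = 18.4; c'Δl = 34.79; W sinα = 15.4
Σc'Δl = 259.4 kN/m; ΣN' = 849.3 kN/m; ΣW sinα = 173.7 kN/m
Resisting = 259.4 + 849.3·tan24.7° = 259.4 + 390.7 = 650.1 kN/m
FS = 650.1 / 173.7 = 3.743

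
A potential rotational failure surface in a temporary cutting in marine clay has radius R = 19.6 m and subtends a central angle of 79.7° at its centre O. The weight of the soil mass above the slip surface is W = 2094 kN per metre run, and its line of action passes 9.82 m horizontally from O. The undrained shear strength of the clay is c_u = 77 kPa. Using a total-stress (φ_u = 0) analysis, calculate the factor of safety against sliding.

Taking moments about the centre O, the resisting moment is provided by the undrained shear strength acting along the arc:
Arc length L_a = R·θ = 19.6·(79.7°·π/180) = 19.6·1.3910 = 27.26 m
M_R = c_u·L_a·R = 77·27.26·19.6 = 41147.0 kN·m/m
M_D = W·d = 2094·9.82 = 20563.1 kN·m/m
FS = M_R / M_D = 41147.0 / 20563.1 = 2.001

FS = 2.00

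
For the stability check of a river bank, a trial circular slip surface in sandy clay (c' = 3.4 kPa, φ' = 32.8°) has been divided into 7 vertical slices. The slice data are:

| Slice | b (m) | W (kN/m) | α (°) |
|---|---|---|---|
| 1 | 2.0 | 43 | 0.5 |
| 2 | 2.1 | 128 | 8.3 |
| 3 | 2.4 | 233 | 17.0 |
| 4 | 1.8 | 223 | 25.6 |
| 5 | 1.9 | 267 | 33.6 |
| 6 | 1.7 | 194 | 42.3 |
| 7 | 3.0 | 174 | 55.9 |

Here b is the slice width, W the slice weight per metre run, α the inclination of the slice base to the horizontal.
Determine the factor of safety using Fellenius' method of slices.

Ordinary method of slices: FS = Σ[c'·Δl_i + (W_i cosα_i)·tanφ'] / Σ W_i sinα_i, with Δl_i = b_i / cosα_i.
Slice 1: Δl = 2.0/cos0.5° = 2.000 m; N'_1 = 43·cos0.5° = 43.0; c'Δl = 6.80; W sinα = 0.4
Slice 2: Δl = 2.1/cos8.3° = 2.122 m; N'_2 = 128·cos8.3° = 126.7; c'Δl = 7.22; W sinα = 18.5
Slice 3: Δl = 2.4/cos17.0° = 2.510 m; N'_3 = 233·cos17.0° = 222.8; c'Δl = 8.53; W sinα = 68.1
Slice 4: Δl = 1.8/cos25.6° = 1.996 m; N'_4 = 223·cos25.6° = 201.1; c'Δl = 6.79; W sinα = 96.4
Slice 5: Δl = 1.9/cos33.6° = 2.281 m; N'_5 = 267·cos33.6° = 222.4; c'Δl = 7.76; W sinα = 147.8
Slice 6: Δl = 1.7/cos42.3° = 2.298 m; N'_6 = 194·cos42.3° = 143.5; c'Δl = 7.81; W sinα = 130.6
Slice 7: Δl = 3.0/cos55.9° = 5.351 m; N'_7 = 174·cos55.9° = 97.6; c'Δl = 18.19; W sinα = 144.1
Σc'Δl = 63.1 kN/m; ΣN' = 1057.0 kN/m; ΣW sinα = 605.7 kN/m
Resisting = 63.1 + 1057.0·tan32.8° = 63.1 + 681.2 = 744.3 kN/m
FS = 744.3 / 605.7 = 1.229

FS = 1.23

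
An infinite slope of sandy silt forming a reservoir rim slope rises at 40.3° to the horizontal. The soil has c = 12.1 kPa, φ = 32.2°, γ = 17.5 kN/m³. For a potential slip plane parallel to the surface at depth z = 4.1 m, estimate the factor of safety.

FS = 1.08

For an infinite slope with a slip plane parallel to the surface (no pore pressure): FS = [c + γz cos²β tanφ] / [γz sinβ cosβ].
γz = 17.5·4.1 = 71.75 kN/m²
Numerator = 12.1 + 71.75·cos²40.3°·tan32.2° = 12.1 + 71.75·0.5817·0.6297 = 38.382 kPa
Denominator = 71.75·sin40.3°·cos40.3° = 71.75·0.6468·0.7627 = 35.393 kPa
FS = 38.382 / 35.393 = 1.084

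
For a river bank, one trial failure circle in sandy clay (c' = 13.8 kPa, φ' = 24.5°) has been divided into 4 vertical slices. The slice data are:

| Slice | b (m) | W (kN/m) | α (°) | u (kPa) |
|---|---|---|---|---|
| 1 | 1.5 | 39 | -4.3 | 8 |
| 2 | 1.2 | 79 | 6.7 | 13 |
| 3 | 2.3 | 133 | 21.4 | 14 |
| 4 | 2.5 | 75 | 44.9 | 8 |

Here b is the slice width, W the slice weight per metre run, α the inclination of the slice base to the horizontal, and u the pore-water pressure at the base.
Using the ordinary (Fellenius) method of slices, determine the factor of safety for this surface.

Ordinary method of slices: FS = Σ[c'·Δl_i + (W_i cosα_i − u_i·Δl_i)·tanφ'] / Σ W_i sinα_i, with Δl_i = b_i / cosα_i.
Slice 1: Δl = 1.5/cos(-4.3°) = 1.504 m; N'_1 = 39·cos(-4.3°) − 8·1.504 = 26.9; c'Δl = 20.76; W sinα = -2.9
Slice 2: Δl = 1.2/cos6.7° = 1.208 m; N'_2 = 79·cos6.7° − 13·1.208 = 62.8; c'Δl = 16.67; W sinα = 9.2
Slice 3: Δl = 2.3/cos21.4° = 2.470 m; N'_3 = 133·cos21.4° − 14·2.470 = 89.2; c'Δl = 34.09; W sinα = 48.5
Slice 4: Δl = 2.5/cos44.9° = 3.529 m; N'_4 = 75·cos44.9° − 8·3.529 = 24.9; c'Δl = 48.71; W sinα = 52.9
Σc'Δl = 120.2 kN/m; ΣN' = 203.7 kN/m; ΣW sinα = 107.8 kN/m
Resisting = 120.2 + 203.7·tan24.5° = 120.2 + 92.9 = 213.1 kN/m
FS = 213.1 / 107.8 = 1.977

FS = 1.98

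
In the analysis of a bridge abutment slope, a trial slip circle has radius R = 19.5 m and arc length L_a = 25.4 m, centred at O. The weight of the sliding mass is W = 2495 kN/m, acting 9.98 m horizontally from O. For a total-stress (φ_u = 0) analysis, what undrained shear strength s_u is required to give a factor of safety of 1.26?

FS = s_u·L_a·R / (W·d), so s_u = FS·W·d / (L_a·R).
s_u = 1.26·2495·9.98 / (25.40·19.5) = 31374.1 / 495.30 = 63.34 kPa

s_u = 63.3 kPa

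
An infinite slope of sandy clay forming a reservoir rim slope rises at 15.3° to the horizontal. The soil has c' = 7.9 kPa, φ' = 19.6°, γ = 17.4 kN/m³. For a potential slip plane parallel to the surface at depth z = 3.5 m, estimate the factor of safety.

FS = 1.81

For an infinite slope with a slip plane parallel to the surface (no pore pressure): FS = [c' + γz cos²β tanφ'] / [γz sinβ cosβ].
γz = 17.4·3.5 = 60.90 kN/m²
Numerator = 7.9 + 60.90·cos²15.3°·tan19.6° = 7.9 + 60.90·0.9304·0.3561 = 28.076 kPa
Denominator = 60.90·sin15.3°·cos15.3° = 60.90·0.2639·0.9646 = 15.500 kPa
FS = 28.076 / 15.500 = 1.811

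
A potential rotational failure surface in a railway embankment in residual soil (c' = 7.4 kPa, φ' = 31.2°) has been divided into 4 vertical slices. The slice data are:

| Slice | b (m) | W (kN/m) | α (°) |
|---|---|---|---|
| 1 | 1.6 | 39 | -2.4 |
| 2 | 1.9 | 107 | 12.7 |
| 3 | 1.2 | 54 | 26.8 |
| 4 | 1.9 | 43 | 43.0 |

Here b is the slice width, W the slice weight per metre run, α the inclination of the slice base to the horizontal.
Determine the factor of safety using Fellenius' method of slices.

FS = 2.52

Ordinary method of slices: FS = Σ[c'·Δl_i + (W_i cosα_i)·tanφ'] / Σ W_i sinα_i, with Δl_i = b_i / cosα_i.
Slice 1: Δl = 1.6/cos(-2.4°) = 1.601 m; N'_1 = 39·cos(-2.4°) = 39.0; c'Δl = 11.85; W sinα = -1.6
Slice 2: Δl = 1.9/cos12.7° = 1.948 m; N'_2 = 107·cos12.7° = 104.4; c'Δl = 14.41; W sinα = 23.5
Slice 3: Δl = 1.2/cos26.8° = 1.344 m; N'_3 = 54·cos26.8° = 48.2; c'Δl = 9.95; W sinα = 24.3
Slice 4: Δl = 1.9/cos43.0° = 2.598 m; N'_4 = 43·cos43.0° = 31.4; c'Δl = 19.22; W sinα = 29.3
Σc'Δl = 55.4 kN/m; ΣN' = 223.0 kN/m; ΣW sinα = 75.6 kN/m
Resisting = 55.4 + 223.0·tan31.2° = 55.4 + 135.1 = 190.5 kN/m
FS = 190.5 / 75.6 = 2.521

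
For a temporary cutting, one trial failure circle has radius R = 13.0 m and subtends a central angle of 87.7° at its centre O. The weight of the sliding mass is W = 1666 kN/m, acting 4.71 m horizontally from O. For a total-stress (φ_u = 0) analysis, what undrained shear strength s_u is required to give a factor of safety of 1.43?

FS = s_u·L_a·R / (W·d), so s_u = FS·W·d / (L_a·R).
Arc length L_a = R·θ = 13.0·(87.7°·π/180) = 13.0·1.5307 = 19.90 m
s_u = 1.43·1666·4.71 / (19.90·13.0) = 11221.0 / 258.68 = 43.38 kPa

s_u = 43.4 kPa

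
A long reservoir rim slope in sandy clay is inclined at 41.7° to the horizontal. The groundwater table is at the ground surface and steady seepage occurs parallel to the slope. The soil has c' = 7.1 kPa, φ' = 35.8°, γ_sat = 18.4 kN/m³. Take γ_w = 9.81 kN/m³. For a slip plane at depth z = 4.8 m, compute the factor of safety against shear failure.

FS = 0.54

With seepage parallel to the slope and the water table at the surface, the effective normal stress on the slip plane uses the buoyant unit weight γ' = γ_sat − γ_w while the driving shear stress uses γ_sat:
FS = [c' + γ' z cos²β tanφ'] / [γ_sat z sinβ cosβ]
γ' = 18.4 − 9.81 = 8.59 kN/m³
Numerator = 7.1 + 8.59·4.8·cos²41.7°·tan35.8° = 7.1 + 8.59·4.8·0.5575·0.7212 = 23.678 kPa
Denominator = 18.4·4.8·sin41.7°·cos41.7° = 18.4·4.8·0.6652·0.7466 = 43.867 kPa
FS = 23.678 / 43.867 = 0.540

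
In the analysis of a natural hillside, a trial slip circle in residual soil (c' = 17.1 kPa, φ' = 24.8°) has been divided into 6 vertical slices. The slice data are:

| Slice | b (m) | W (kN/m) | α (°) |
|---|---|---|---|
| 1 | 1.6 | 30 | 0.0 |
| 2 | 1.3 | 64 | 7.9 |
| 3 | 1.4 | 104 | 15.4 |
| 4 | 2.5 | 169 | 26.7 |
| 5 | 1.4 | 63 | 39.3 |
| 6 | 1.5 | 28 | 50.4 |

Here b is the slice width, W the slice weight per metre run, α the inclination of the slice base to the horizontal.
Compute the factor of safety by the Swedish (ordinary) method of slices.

FS = 2.21

Ordinary method of slices: FS = Σ[c'·Δl_i + (W_i cosα_i)·tanφ'] / Σ W_i sinα_i, with Δl_i = b_i / cosα_i.
Slice 1: Δl = 1.6/cos0.0° = 1.600 m; N'_1 = 30·cos0.0° = 30.0; c'Δl = 27.36; W sinα = 0.0
Slice 2: Δl = 1.3/cos7.9° = 1.312 m; N'_2 = 64·cos7.9° = 63.4; c'Δl = 22.44; W sinα = 8.8
Slice 3: Δl = 1.4/cos15.4° = 1.452 m; N'_3 = 104·cos15.4° = 100.3; c'Δl = 24.83; W sinα = 27.6
Slice 4: Δl = 2.5/cos26.7° = 2.798 m; N'_4 = 169·cos26.7° = 151.0; c'Δl = 47.85; W sinα = 75.9
Slice 5: Δl = 1.4/cos39.3° = 1.809 m; N'_5 = 63·cos39.3° = 48.8; c'Δl = 30.94; W sinα = 39.9
Slice 6: Δl = 1.5/cos50.4° = 2.353 m; N'_6 = 28·cos50.4° = 17.8; c'Δl = 40.24; W sinα = 21.6
Σc'Δl = 193.7 kN/m; ΣN' = 411.2 kN/m; ΣW sinα = 173.8 kN/m
Resisting = 193.7 + 411.2·tan24.8° = 193.7 + 190.0 = 383.7 kN/m
FS = 383.7 / 173.8 = 2.207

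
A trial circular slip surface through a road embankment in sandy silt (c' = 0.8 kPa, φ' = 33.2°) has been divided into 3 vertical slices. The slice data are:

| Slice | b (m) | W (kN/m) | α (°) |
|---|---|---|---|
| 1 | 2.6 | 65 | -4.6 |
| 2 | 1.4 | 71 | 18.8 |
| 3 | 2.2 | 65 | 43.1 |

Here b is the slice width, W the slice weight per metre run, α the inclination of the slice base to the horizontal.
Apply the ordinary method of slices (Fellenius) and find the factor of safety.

FS = 1.98

Ordinary method of slices: FS = Σ[c'·Δl_i + (W_i cosα_i)·tanφ'] / Σ W_i sinα_i, with Δl_i = b_i / cosα_i.
Slice 1: Δl = 2.6/cos(-4.6°) = 2.608 m; N'_1 = 65·cos(-4.6°) = 64.8; c'Δl = 2.09; W sinα = -5.2
Slice 2: Δl = 1.4/cos18.8° = 1.479 m; N'_2 = 71·cos18.8° = 67.2; c'Δl = 1.18; W sinα = 22.9
Slice 3: Δl = 2.2/cos43.1° = 3.013 m; N'_3 = 65·cos43.1° = 47.5; c'Δl = 2.41; W sinα = 44.4
Σc'Δl = 5.7 kN/m; ΣN' = 179.5 kN/m; ΣW sinα = 62.1 kN/m
Resisting = 5.7 + 179.5·tan33.2° = 5.7 + 117.4 = 123.1 kN/m
FS = 123.1 / 62.1 = 1.983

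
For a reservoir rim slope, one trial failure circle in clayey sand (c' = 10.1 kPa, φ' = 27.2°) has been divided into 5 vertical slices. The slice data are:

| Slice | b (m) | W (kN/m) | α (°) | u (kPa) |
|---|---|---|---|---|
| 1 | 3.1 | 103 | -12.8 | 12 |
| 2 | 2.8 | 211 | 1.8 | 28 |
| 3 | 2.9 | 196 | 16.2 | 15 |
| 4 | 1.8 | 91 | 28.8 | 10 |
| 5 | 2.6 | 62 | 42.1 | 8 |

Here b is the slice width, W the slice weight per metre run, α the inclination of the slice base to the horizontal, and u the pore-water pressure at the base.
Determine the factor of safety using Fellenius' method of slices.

FS = 2.91

Ordinary method of slices: FS = Σ[c'·Δl_i + (W_i cosα_i − u_i·Δl_i)·tanφ'] / Σ W_i sinα_i, with Δl_i = b_i / cosα_i.
Slice 1: Δl = 3.1/cos(-12.8°) = 3.179 m; N'_1 = 103·cos(-12.8°) − 12·3.179 = 62.3; c'Δl = 32.11; W sinα = -22.8
Slice 2: Δl = 2.8/cos1.8° = 2.801 m; N'_2 = 211·cos1.8° − 28·2.801 = 132.5; c'Δl = 28.29; W sinα = 6.6
Slice 3: Δl = 2.9/cos16.2° = 3.020 m; N'_3 = 196·cos16.2° − 15·3.020 = 142.9; c'Δl = 30.50; W sinα = 54.7
Slice 4: Δl = 1.8/cos28.8° = 2.054 m; N'_4 = 91·cos28.8° − 10·2.054 = 59.2; c'Δl = 20.75; W sinα = 43.8
Slice 5: Δl = 2.6/cos42.1° = 3.504 m; N'_5 = 62·cos42.1° − 8·3.504 = 18.0; c'Δl = 35.39; W sinα = 41.6
Σc'Δl = 147.0 kN/m; ΣN' = 414.8 kN/m; ΣW sinα = 123.9 kN/m
Resisting = 147.0 + 414.8·tan27.2° = 147.0 + 213.2 = 360.2 kN/m
FS = 360.2 / 123.9 = 2.908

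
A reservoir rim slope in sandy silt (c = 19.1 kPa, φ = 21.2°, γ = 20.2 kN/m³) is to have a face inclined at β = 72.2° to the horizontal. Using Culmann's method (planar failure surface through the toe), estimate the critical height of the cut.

Culmann's analysis gives the critical failure plane at α_cr = (β + φ)/2 = (72.2 + 21.2)/2 = 46.7°, and the critical height
H_c = (4c/γ) · sinβ cosφ / [1 − cos(β − φ)]
    = (4·19.1/20.2) · sin72.2°·cos21.2° / [1 − cos(51.0°)]
    = 3.782 · 0.9521·0.9323 / [1 − 0.6293]
    = 3.782 · 0.8877 / 0.3707
    = 9.06 m

H_c = 9.06 m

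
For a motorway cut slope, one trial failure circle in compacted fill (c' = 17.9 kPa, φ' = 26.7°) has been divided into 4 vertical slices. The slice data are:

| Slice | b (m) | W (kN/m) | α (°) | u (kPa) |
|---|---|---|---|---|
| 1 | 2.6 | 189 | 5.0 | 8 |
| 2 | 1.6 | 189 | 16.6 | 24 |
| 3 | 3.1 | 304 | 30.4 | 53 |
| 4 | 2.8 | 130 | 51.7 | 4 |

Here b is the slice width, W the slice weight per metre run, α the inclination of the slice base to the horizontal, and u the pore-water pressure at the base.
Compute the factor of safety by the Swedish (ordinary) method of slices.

FS = 1.36

Ordinary method of slices: FS = Σ[c'·Δl_i + (W_i cosα_i − u_i·Δl_i)·tanφ'] / Σ W_i sinα_i, with Δl_i = b_i / cosα_i.
Slice 1: Δl = 2.6/cos5.0° = 2.610 m; N'_1 = 189·cos5.0° − 8·2.610 = 167.4; c'Δl = 46.72; W sinα = 16.5
Slice 2: Δl = 1.6/cos16.6° = 1.670 m; N'_2 = 189·cos16.6° − 24·1.670 = 141.1; c'Δl = 29.89; W sinα = 54.0
Slice 3: Δl = 3.1/cos30.4° = 3.594 m; N'_3 = 304·cos30.4° − 53·3.594 = 71.7; c'Δl = 64.34; W sinα = 153.8
Slice 4: Δl = 2.8/cos51.7° = 4.518 m; N'_4 = 130·cos51.7° − 4·4.518 = 62.5; c'Δl = 80.87; W sinα = 102.0
Σc'Δl = 221.8 kN/m; ΣN' = 442.7 kN/m; ΣW sinα = 326.3 kN/m
Resisting = 221.8 + 442.7·tan26.7° = 221.8 + 222.6 = 444.4 kN/m
FS = 444.4 / 326.3 = 1.362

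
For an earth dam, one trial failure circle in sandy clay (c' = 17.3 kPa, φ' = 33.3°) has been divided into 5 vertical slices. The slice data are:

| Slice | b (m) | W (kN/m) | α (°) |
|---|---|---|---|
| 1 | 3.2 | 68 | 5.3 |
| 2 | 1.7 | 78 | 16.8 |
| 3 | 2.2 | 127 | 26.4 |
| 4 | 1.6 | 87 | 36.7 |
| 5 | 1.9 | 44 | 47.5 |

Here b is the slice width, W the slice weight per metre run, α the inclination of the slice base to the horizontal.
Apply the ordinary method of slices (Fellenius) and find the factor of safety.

FS = 2.63

Ordinary method of slices: FS = Σ[c'·Δl_i + (W_i cosα_i)·tanφ'] / Σ W_i sinα_i, with Δl_i = b_i / cosα_i.
Slice 1: Δl = 3.2/cos5.3° = 3.214 m; N'_1 = 68·cos5.3° = 67.7; c'Δl = 55.60; W sinα = 6.3
Slice 2: Δl = 1.7/cos16.8° = 1.776 m; N'_2 = 78·cos16.8° = 74.7; c'Δl = 30.72; W sinα = 22.5
Slice 3: Δl = 2.2/cos26.4° = 2.456 m; N'_3 = 127·cos26.4° = 113.8; c'Δl = 42.49; W sinα = 56.5
Slice 4: Δl = 1.6/cos36.7° = 1.996 m; N'_4 = 87·cos36.7° = 69.8; c'Δl = 34.52; W sinα = 52.0
Slice 5: Δl = 1.9/cos47.5° = 2.812 m; N'_5 = 44·cos47.5° = 29.7; c'Δl = 48.65; W sinα = 32.4
Σc'Δl = 212.0 kN/m; ΣN' = 355.6 kN/m; ΣW sinα = 169.7 kN/m
Resisting = 212.0 + 355.6·tan33.3° = 212.0 + 233.6 = 445.6 kN/m
FS = 445.6 / 169.7 = 2.625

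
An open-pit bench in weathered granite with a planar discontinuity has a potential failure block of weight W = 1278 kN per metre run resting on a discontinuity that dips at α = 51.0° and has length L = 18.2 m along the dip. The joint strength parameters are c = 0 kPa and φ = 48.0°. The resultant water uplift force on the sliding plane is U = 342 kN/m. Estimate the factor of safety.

FS = 0.52

Resolving the block weight along and normal to the plane and applying the Mohr–Coulomb strength on the joint:
N' = W cosα − U = 1278·cos51.0° − 342 = 462.3 kN/m
Driving force T = W sinα = 1278·sin51.0° = 993.2 kN/m
Resisting force R = c·L + N'·tanφ = 0·18.2 + 462.3·tan48.0° = 0.0 + 513.4 = 513.4 kN/m
FS = R / T = 513.4 / 993.2 = 0.517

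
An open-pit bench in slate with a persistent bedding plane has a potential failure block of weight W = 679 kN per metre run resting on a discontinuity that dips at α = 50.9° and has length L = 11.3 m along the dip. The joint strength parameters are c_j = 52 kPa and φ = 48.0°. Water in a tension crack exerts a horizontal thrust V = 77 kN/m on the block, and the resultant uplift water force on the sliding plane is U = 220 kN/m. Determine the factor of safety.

FS = 1.31

Resolving the block weight along and normal to the plane and applying the Mohr–Coulomb strength on the joint:
N' = W cosα − U − V sinα = 679·cos50.9° − 220 − 77·sin50.9° = 148.5 kN/m
Driving force T = W sinα + V cosα = 679·sin50.9° + 77·cos50.9° = 575.5 kN/m
Resisting force R = c_j·L + N'·tanφ = 52·11.3 + 148.5·tan48.0° = 587.6 + 164.9 = 752.5 kN/m
FS = R / T = 752.5 / 575.5 = 1.308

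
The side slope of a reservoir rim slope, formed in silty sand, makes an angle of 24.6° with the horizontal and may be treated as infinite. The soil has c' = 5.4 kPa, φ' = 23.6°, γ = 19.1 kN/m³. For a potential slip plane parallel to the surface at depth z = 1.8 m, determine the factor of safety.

FS = 1.37

For an infinite slope with a slip plane parallel to the surface (no pore pressure): FS = [c' + γz cos²β tanφ'] / [γz sinβ cosβ].
γz = 19.1·1.8 = 34.38 kN/m²
Numerator = 5.4 + 34.38·cos²24.6°·tan23.6° = 5.4 + 34.38·0.8267·0.4369 = 17.817 kPa
Denominator = 34.38·sin24.6°·cos24.6° = 34.38·0.4163·0.9092 = 13.013 kPa
FS = 17.817 / 13.013 = 1.369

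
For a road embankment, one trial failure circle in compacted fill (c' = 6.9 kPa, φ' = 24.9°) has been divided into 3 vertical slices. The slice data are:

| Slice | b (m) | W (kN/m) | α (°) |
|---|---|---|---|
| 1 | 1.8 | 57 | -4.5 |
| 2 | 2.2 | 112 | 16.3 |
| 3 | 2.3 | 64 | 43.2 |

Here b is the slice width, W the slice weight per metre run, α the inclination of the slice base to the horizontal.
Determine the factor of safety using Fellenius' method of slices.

FS = 2.09

Ordinary method of slices: FS = Σ[c'·Δl_i + (W_i cosα_i)·tanφ'] / Σ W_i sinα_i, with Δl_i = b_i / cosα_i.
Slice 1: Δl = 1.8/cos(-4.5°) = 1.806 m; N'_1 = 57·cos(-4.5°) = 56.8; c'Δl = 12.46; W sinα = -4.5
Slice 2: Δl = 2.2/cos16.3° = 2.292 m; N'_2 = 112·cos16.3° = 107.5; c'Δl = 15.82; W sinα = 31.4
Slice 3: Δl = 2.3/cos43.2° = 3.155 m; N'_3 = 64·cos43.2° = 46.7; c'Δl = 21.77; W sinα = 43.8
Σc'Δl = 50.0 kN/m; ΣN' = 211.0 kN/m; ΣW sinα = 70.8 kN/m
Resisting = 50.0 + 211.0·tan24.9° = 50.0 + 97.9 = 148.0 kN/m
FS = 148.0 / 70.8 = 2.091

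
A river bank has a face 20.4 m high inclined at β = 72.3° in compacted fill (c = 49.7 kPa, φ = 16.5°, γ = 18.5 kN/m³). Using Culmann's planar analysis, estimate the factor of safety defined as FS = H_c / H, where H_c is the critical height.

FS = 1.10

H_c = (4c/γ) · sinβ cosφ / [1 − cos(β − φ)]
    = (4·49.7/18.5) · sin72.3°·cos16.5° / [1 − cos55.8°]
    = 10.746 · 0.9134 / 0.4379 = 22.41 m
FS = H_c / H = 22.41 / 20.4 = 1.099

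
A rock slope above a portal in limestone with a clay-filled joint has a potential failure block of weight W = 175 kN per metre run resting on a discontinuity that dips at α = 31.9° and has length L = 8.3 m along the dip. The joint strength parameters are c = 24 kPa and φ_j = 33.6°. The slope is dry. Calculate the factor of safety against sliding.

Resolving the block weight along and normal to the plane and applying the Mohr–Coulomb strength on the joint:
N' = W cosα = 175·cos31.9° = 148.6 kN/m
Driving force T = W sinα = 175·sin31.9° = 92.5 kN/m
Resisting force R = c·L + N'·tanφ_j = 24·8.3 + 148.6·tan33.6° = 199.2 + 98.7 = 297.9 kN/m
FS = R / T = 297.9 / 92.5 = 3.221

FS = 3.22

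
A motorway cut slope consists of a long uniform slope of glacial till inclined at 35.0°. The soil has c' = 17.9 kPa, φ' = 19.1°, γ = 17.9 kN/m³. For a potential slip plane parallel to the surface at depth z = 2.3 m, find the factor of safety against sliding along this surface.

For an infinite slope with a slip plane parallel to the surface (no pore pressure): FS = [c' + γz cos²β tanφ'] / [γz sinβ cosβ].
γz = 17.9·2.3 = 41.17 kN/m²
Numerator = 17.9 + 41.17·cos²35.0°·tan19.1° = 17.9 + 41.17·0.6710·0.3463 = 27.466 kPa
Denominator = 41.17·sin35.0°·cos35.0° = 41.17·0.5736·0.8192 = 19.344 kPa
FS = 27.466 / 19.344 = 1.420

FS = 1.42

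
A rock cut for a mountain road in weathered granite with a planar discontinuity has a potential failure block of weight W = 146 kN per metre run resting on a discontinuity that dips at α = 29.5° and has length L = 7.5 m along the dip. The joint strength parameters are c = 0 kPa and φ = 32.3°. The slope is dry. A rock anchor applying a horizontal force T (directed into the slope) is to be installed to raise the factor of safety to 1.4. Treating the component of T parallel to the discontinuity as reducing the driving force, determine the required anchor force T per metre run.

Resolving forces along and normal to the sliding plane, with the horizontal anchor force T adding T·sinα to the effective normal force and T·cosα acting up the plane against the driving force:
FS = [cL + (W cosα + T sinα) tanφ] / [W sinα − T cosα]
Without the anchor: N' = 127.1 kN/m, driving T_d = 71.9 kN/m, resisting R = 0·7.5 + 127.1·tan32.3° = 80.3 kN/m, FS = 1.12.
Setting FS = 1.4 and solving for T:
1.4·(71.9 − T cos29.5°) = 80.3 + T sin29.5°·tan32.3°
T·(sin29.5°·tan32.3° + 1.4·cos29.5°) = 1.4·71.9 − 80.3
T·(0.4924·0.6322 + 1.4·0.8704) = 100.7 − 80.3 = 20.3
T·1.5298 = 20.3
T = 13.3 kN/m

T = 13 kN/m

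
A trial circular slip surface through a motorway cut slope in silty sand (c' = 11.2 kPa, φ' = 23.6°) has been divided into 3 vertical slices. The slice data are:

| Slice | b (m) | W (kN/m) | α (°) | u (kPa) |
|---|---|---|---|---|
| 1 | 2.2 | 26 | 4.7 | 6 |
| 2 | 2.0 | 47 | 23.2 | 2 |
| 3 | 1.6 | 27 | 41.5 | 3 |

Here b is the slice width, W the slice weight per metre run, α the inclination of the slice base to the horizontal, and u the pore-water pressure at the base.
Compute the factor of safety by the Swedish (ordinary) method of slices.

FS = 2.64

Ordinary method of slices: FS = Σ[c'·Δl_i + (W_i cosα_i − u_i·Δl_i)·tanφ'] / Σ W_i sinα_i, with Δl_i = b_i / cosα_i.
Slice 1: Δl = 2.2/cos4.7° = 2.207 m; N'_1 = 26·cos4.7° − 6·2.207 = 12.7; c'Δl = 24.72; W sinα = 2.1
Slice 2: Δl = 2.0/cos23.2° = 2.176 m; N'_2 = 47·cos23.2° − 2·2.176 = 38.8; c'Δl = 24.37; W sinα = 18.5
Slice 3: Δl = 1.6/cos41.5° = 2.136 m; N'_3 = 27·cos41.5° − 3·2.136 = 13.8; c'Δl = 23.93; W sinα = 17.9
Σc'Δl = 73.0 kN/m; ΣN' = 65.3 kN/m; ΣW sinα = 38.5 kN/m
Resisting = 73.0 + 65.3·tan23.6° = 73.0 + 28.5 = 101.6 kN/m
FS = 101.6 / 38.5 = 2.635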